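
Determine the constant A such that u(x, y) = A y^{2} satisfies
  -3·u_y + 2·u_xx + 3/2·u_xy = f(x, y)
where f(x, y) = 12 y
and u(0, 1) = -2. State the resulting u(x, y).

Substitute the ansatz u = A y^{2} into the left-hand side.
Derivatives of the ansatz:
  u_y = 2 A y
  u_xx = 0
  u_xy = 0
Term by term:
  -3·u_y = - 6 A y
  2·u_xx = 0
  3/2·u_xy = 0
So the left-hand side equals
  - 6 A y
This must equal f(x, y) = 12 y identically.
Matching coefficients of the independent functions:
  [y]:  - 6 A = 12
Solving: A = -2.
Check against the point condition:
  u(0, 1) = -2  ⟹  A = -2  ✓
Hence u(x, y) = - 2 y^{2}.

Answer: u(x, y) = - 2 y^{2}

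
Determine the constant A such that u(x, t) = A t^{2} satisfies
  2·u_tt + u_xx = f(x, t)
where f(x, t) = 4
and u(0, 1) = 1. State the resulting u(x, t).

Substitute the ansatz u = A t^{2} into the left-hand side.
Derivatives of the ansatz:
  u_tt = 2 A
  u_xx = 0
Term by term:
  2·u_tt = 4 A
  u_xx = 0
So the left-hand side equals
  4 A
This must equal f(x, t) = 4 identically.
Matching coefficients of the independent functions:
  [constant term]:  4 A = 4
Solving: A = 1.
Check against the point condition:
  u(0, 1) = 1  ⟹  A = 1  ✓
Hence u(x, t) = t^{2}.

Answer: u(x, t) = t^{2}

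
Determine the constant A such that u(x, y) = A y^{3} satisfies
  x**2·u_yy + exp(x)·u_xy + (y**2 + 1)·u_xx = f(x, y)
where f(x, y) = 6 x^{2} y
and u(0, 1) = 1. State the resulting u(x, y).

Answer: u(x, y) = y^{3}

Derivation:
Substitute the ansatz u = A y^{3} into the left-hand side.
Derivatives of the ansatz:
  u_yy = 6 A y
  u_xy = 0
  u_xx = 0
Term by term:
  x**2·u_yy = 6 A x^{2} y
  exp(x)·u_xy = 0
  (y**2 + 1)·u_xx = 0
So the left-hand side equals
  6 A x^{2} y
This must equal f(x, y) = 6 x^{2} y identically.
Matching coefficients of the independent functions:
  [x^{2} y]:  6 A = 6
Solving: A = 1.
Check against the point condition:
  u(0, 1) = 1  ⟹  A = 1  ✓
Hence u(x, y) = y^{3}.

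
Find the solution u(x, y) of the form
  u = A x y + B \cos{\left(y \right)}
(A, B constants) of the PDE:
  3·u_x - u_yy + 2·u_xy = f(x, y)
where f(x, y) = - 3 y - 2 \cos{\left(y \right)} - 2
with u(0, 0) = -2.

Substitute the ansatz u = A x y + B \cos{\left(y \right)} into the left-hand side.
Derivatives of the ansatz:
  u_x = A y
  u_yy = - B \cos{\left(y \right)}
  u_xy = A
Term by term:
  3·u_x = 3 A y
  -u_yy = B \cos{\left(y \right)}
  2·u_xy = 2 A
So the left-hand side equals
  3 A y + 2 A + B \cos{\left(y \right)}
This must equal f(x, y) = - 3 y - 2 \cos{\left(y \right)} - 2 identically.
Matching coefficients of the independent functions:
  [constant term]:  2 A = -2
  [y]:  3 A = -3
  [\cos{\left(y \right)}]:  B = -2
Solving: A = -1, B = -2.
Check against the point condition:
  u(0, 0) = -2  ⟹  B = -2  ✓
Hence u(x, y) = - x y - 2 \cos{\left(y \right)}.

Answer: u(x, y) = - x y - 2 \cos{\left(y \right)}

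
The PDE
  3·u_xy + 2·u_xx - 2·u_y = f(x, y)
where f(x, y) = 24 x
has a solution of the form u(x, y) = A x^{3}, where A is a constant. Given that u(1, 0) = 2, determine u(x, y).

Substitute the ansatz u = A x^{3} into the left-hand side.
Derivatives of the ansatz:
  u_xy = 0
  u_xx = 6 A x
  u_y = 0
Term by term:
  3·u_xy = 0
  2·u_xx = 12 A x
  -2·u_y = 0
So the left-hand side equals
  12 A x
This must equal f(x, y) = 24 x identically.
Matching coefficients of the independent functions:
  [x]:  12 A = 24
Solving: A = 2.
Check against the point condition:
  u(1, 0) = 2  ⟹  A = 2  ✓
Hence u(x, y) = 2 x^{3}.

Answer: u(x, y) = 2 x^{3}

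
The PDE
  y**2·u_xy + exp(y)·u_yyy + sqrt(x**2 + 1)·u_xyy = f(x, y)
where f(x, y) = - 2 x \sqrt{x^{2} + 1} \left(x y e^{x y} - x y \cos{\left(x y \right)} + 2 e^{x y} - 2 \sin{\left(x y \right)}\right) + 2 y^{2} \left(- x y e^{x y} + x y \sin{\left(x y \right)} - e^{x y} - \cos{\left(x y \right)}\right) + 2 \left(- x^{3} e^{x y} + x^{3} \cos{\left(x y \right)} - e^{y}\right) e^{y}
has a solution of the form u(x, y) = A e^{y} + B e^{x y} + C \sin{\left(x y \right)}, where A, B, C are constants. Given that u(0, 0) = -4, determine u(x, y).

Answer: u(x, y) = - 2 e^{y} - 2 e^{x y} - 2 \sin{\left(x y \right)}

Derivation:
Substitute the ansatz u = A e^{y} + B e^{x y} + C \sin{\left(x y \right)} into the left-hand side.
Derivatives of the ansatz:
  u_xy = B x y e^{x y} + B e^{x y} - C x y \sin{\left(x y \right)} + C \cos{\left(x y \right)}
  u_yyy = A e^{y} + B x^{3} e^{x y} - C x^{3} \cos{\left(x y \right)}
  u_xyy = B x^{2} y e^{x y} + 2 B x e^{x y} - C x^{2} y \cos{\left(x y \right)} - 2 C x \sin{\left(x y \right)}
Term by term:
  y**2·u_xy = B x y^{3} e^{x y} + B y^{2} e^{x y} - C x y^{3} \sin{\left(x y \right)} + C y^{2} \cos{\left(x y \right)}
  exp(y)·u_yyy = A e^{2 y} + B x^{3} e^{y} e^{x y} - C x^{3} e^{y} \cos{\left(x y \right)}
  sqrt(x**2 + 1)·u_xyy = B x^{2} y \sqrt{x^{2} + 1} e^{x y} + 2 B x \sqrt{x^{2} + 1} e^{x y} - C x^{2} y \sqrt{x^{2} + 1} \cos{\left(x y \right)} - 2 C x \sqrt{x^{2} + 1} \sin{\left(x y \right)}
So the left-hand side equals
  A e^{2 y} + B x^{3} e^{y} e^{x y} + B x^{2} y \sqrt{x^{2} + 1} e^{x y} + B x y^{3} e^{x y} + 2 B x \sqrt{x^{2} + 1} e^{x y} + B y^{2} e^{x y} - C x^{3} e^{y} \cos{\left(x y \right)} - C x^{2} y \sqrt{x^{2} + 1} \cos{\left(x y \right)} - C x y^{3} \sin{\left(x y \right)} - 2 C x \sqrt{x^{2} + 1} \sin{\left(x y \right)} + C y^{2} \cos{\left(x y \right)}
This must equal f(x, y) identically; expanded, f = - 2 x^{3} e^{y} e^{x y} + 2 x^{3} e^{y} \cos{\left(x y \right)} - 2 x^{2} y \sqrt{x^{2} + 1} e^{x y} + 2 x^{2} y \sqrt{x^{2} + 1} \cos{\left(x y \right)} - 2 x y^{3} e^{x y} + 2 x y^{3} \sin{\left(x y \right)} - 4 x \sqrt{x^{2} + 1} e^{x y} + 4 x \sqrt{x^{2} + 1} \sin{\left(x y \right)} - 2 y^{2} e^{x y} - 2 y^{2} \cos{\left(x y \right)} - 2 e^{2 y}.
Matching coefficients of the independent functions:
  [y^{2} e^{x y}, x y^{3} e^{x y}, x^{3} e^{y} e^{x y}, x^{2} y \sqrt{x^{2} + 1} e^{x y}]:  B = -2
  [y^{2} \cos{\left(x y \right)}]:  C = -2
  [x y^{3} \sin{\left(x y \right)}, x^{3} e^{y} \cos{\left(x y \right)}, x^{2} y \sqrt{x^{2} + 1} \cos{\left(x y \right)}]:  - C = 2
  [x \sqrt{x^{2} + 1} e^{x y}]:  2 B = -4
  [x \sqrt{x^{2} + 1} \sin{\left(x y \right)}]:  - 2 C = 4
  [e^{2 y}]:  A = -2
Solving: A = -2, B = -2, C = -2.
Check against the point condition:
  u(0, 0) = -4  ⟹  A + B = -4  ✓
Hence u(x, y) = - 2 e^{y} - 2 e^{x y} - 2 \sin{\left(x y \right)}.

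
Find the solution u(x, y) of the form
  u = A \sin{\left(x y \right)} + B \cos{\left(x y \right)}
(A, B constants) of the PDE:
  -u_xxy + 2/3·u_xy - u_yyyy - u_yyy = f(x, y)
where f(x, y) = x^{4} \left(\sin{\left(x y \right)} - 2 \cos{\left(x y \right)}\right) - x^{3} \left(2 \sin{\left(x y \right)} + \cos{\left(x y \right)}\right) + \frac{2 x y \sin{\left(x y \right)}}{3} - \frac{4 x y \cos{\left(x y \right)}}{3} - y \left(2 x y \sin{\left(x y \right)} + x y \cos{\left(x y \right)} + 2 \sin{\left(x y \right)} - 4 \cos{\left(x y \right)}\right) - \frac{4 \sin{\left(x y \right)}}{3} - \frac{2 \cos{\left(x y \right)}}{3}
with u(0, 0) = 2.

Substitute the ansatz u = A \sin{\left(x y \right)} + B \cos{\left(x y \right)} into the left-hand side.
Derivatives of the ansatz:
  u_xxy = - A x y^{2} \cos{\left(x y \right)} - 2 A y \sin{\left(x y \right)} + B x y^{2} \sin{\left(x y \right)} - 2 B y \cos{\left(x y \right)}
  u_xy = - A x y \sin{\left(x y \right)} + A \cos{\left(x y \right)} - B x y \cos{\left(x y \right)} - B \sin{\left(x y \right)}
  u_yyyy = A x^{4} \sin{\left(x y \right)} + B x^{4} \cos{\left(x y \right)}
  u_yyy = - A x^{3} \cos{\left(x y \right)} + B x^{3} \sin{\left(x y \right)}
Term by term:
  -u_xxy = A x y^{2} \cos{\left(x y \right)} + 2 A y \sin{\left(x y \right)} - B x y^{2} \sin{\left(x y \right)} + 2 B y \cos{\left(x y \right)}
  2/3·u_xy = - \frac{2 A x y \sin{\left(x y \right)}}{3} + \frac{2 A \cos{\left(x y \right)}}{3} - \frac{2 B x y \cos{\left(x y \right)}}{3} - \frac{2 B \sin{\left(x y \right)}}{3}
  -u_yyyy = - A x^{4} \sin{\left(x y \right)} - B x^{4} \cos{\left(x y \right)}
  -u_yyy = A x^{3} \cos{\left(x y \right)} - B x^{3} \sin{\left(x y \right)}
So the left-hand side equals
  - A x^{4} \sin{\left(x y \right)} + A x^{3} \cos{\left(x y \right)} + A x y^{2} \cos{\left(x y \right)} - \frac{2 A x y \sin{\left(x y \right)}}{3} + 2 A y \sin{\left(x y \right)} + \frac{2 A \cos{\left(x y \right)}}{3} - B x^{4} \cos{\left(x y \right)} - B x^{3} \sin{\left(x y \right)} - B x y^{2} \sin{\left(x y \right)} - \frac{2 B x y \cos{\left(x y \right)}}{3} + 2 B y \cos{\left(x y \right)} - \frac{2 B \sin{\left(x y \right)}}{3}
This must equal f(x, y) identically; expanded, f = x^{4} \sin{\left(x y \right)} - 2 x^{4} \cos{\left(x y \right)} - 2 x^{3} \sin{\left(x y \right)} - x^{3} \cos{\left(x y \right)} - 2 x y^{2} \sin{\left(x y \right)} - x y^{2} \cos{\left(x y \right)} + \frac{2 x y \sin{\left(x y \right)}}{3} - \frac{4 x y \cos{\left(x y \right)}}{3} - 2 y \sin{\left(x y \right)} + 4 y \cos{\left(x y \right)} - \frac{4 \sin{\left(x y \right)}}{3} - \frac{2 \cos{\left(x y \right)}}{3}.
Matching coefficients of the independent functions:
  [x^{3} \sin{\left(x y \right)}, x^{4} \cos{\left(x y \right)}, x y^{2} \sin{\left(x y \right)}]:  - B = -2
  [x^{3} \cos{\left(x y \right)}, x y^{2} \cos{\left(x y \right)}]:  A = -1
  [x^{4} \sin{\left(x y \right)}]:  - A = 1
  [y \sin{\left(x y \right)}]:  2 A = -2
  [y \cos{\left(x y \right)}]:  2 B = 4
  [x y \sin{\left(x y \right)}]:  - \frac{2 A}{3} = \frac{2}{3}
  [x y \cos{\left(x y \right)}, \sin{\left(x y \right)}]:  - \frac{2 B}{3} = - \frac{4}{3}
  [\cos{\left(x y \right)}]:  \frac{2 A}{3} = - \frac{2}{3}
Solving: A = -1, B = 2.
Check against the point condition:
  u(0, 0) = 2  ⟹  B = 2  ✓
Hence u(x, y) = - \sin{\left(x y \right)} + 2 \cos{\left(x y \right)}.

Answer: u(x, y) = - \sin{\left(x y \right)} + 2 \cos{\left(x y \right)}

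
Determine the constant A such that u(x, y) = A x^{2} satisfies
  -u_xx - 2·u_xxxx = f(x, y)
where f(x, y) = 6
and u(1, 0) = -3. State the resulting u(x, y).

Substitute the ansatz u = A x^{2} into the left-hand side.
Derivatives of the ansatz:
  u_xx = 2 A
  u_xxxx = 0
Term by term:
  -u_xx = - 2 A
  -2·u_xxxx = 0
So the left-hand side equals
  - 2 A
This must equal f(x, y) = 6 identically.
Matching coefficients of the independent functions:
  [constant term]:  - 2 A = 6
Solving: A = -3.
Check against the point condition:
  u(1, 0) = -3  ⟹  A = -3  ✓
Hence u(x, y) = - 3 x^{2}.

Answer: u(x, y) = - 3 x^{2}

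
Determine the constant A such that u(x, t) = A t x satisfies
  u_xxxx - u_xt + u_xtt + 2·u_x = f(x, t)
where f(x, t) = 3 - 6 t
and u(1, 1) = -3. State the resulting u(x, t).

Substitute the ansatz u = A t x into the left-hand side.
Derivatives of the ansatz:
  u_xxxx = 0
  u_xt = A
  u_xtt = 0
  u_x = A t
Term by term:
  u_xxxx = 0
  -u_xt = - A
  u_xtt = 0
  2·u_x = 2 A t
So the left-hand side equals
  2 A t - A
This must equal f(x, t) = 3 - 6 t identically.
Matching coefficients of the independent functions:
  [constant term]:  - A = 3
  [t]:  2 A = -6
Solving: A = -3.
Check against the point condition:
  u(1, 1) = -3  ⟹  A = -3  ✓
Hence u(x, t) = - 3 t x.

Answer: u(x, t) = - 3 t x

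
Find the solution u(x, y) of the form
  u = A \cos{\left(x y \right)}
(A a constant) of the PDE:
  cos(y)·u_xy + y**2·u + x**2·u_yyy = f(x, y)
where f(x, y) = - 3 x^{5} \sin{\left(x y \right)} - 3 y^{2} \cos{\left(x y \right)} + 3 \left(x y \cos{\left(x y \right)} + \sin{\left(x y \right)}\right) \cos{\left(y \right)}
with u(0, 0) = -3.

Substitute the ansatz u = A \cos{\left(x y \right)} into the left-hand side.
Derivatives of the ansatz:
  u_xy = - A x y \cos{\left(x y \right)} - A \sin{\left(x y \right)}
  u_yyy = A x^{3} \sin{\left(x y \right)}
Term by term:
  cos(y)·u_xy = - A x y \cos{\left(y \right)} \cos{\left(x y \right)} - A \sin{\left(x y \right)} \cos{\left(y \right)}
  y**2·u = A y^{2} \cos{\left(x y \right)}
  x**2·u_yyy = A x^{5} \sin{\left(x y \right)}
So the left-hand side equals
  A x^{5} \sin{\left(x y \right)} - A x y \cos{\left(y \right)} \cos{\left(x y \right)} + A y^{2} \cos{\left(x y \right)} - A \sin{\left(x y \right)} \cos{\left(y \right)}
This must equal f(x, y) identically; expanded, f = - 3 x^{5} \sin{\left(x y \right)} + 3 x y \cos{\left(y \right)} \cos{\left(x y \right)} - 3 y^{2} \cos{\left(x y \right)} + 3 \sin{\left(x y \right)} \cos{\left(y \right)}.
Matching coefficients of the independent functions:
  [x^{5} \sin{\left(x y \right)}, y^{2} \cos{\left(x y \right)}]:  A = -3
  [\sin{\left(x y \right)} \cos{\left(y \right)}, x y \cos{\left(y \right)} \cos{\left(x y \right)}]:  - A = 3
Solving: A = -3.
Check against the point condition:
  u(0, 0) = -3  ⟹  A = -3  ✓
Hence u(x, y) = - 3 \cos{\left(x y \right)}.

Answer: u(x, y) = - 3 \cos{\left(x y \right)}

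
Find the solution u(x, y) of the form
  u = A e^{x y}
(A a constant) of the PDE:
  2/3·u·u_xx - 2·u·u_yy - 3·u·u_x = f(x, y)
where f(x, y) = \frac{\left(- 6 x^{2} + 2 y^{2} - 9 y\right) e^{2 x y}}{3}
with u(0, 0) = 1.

Answer: u(x, y) = e^{x y}

Derivation:
Substitute the ansatz u = A e^{x y} into the left-hand side.
Derivatives of the ansatz:
  u_xx = A y^{2} e^{x y}
  u_yy = A x^{2} e^{x y}
  u_x = A y e^{x y}
Term by term:
  2/3·u·u_xx = \frac{2 A^{2} y^{2} e^{2 x y}}{3}
  -2·u·u_yy = - 2 A^{2} x^{2} e^{2 x y}
  -3·u·u_x = - 3 A^{2} y e^{2 x y}
So the left-hand side equals
  - 2 A^{2} x^{2} e^{2 x y} + \frac{2 A^{2} y^{2} e^{2 x y}}{3} - 3 A^{2} y e^{2 x y}
This must equal f(x, y) identically; expanded, f = - 2 x^{2} e^{2 x y} + \frac{2 y^{2} e^{2 x y}}{3} - 3 y e^{2 x y}.
Matching coefficients of the independent functions:
  [x^{2} e^{2 x y}]:  - 2 A^{2} = -2
  [y e^{2 x y}]:  - 3 A^{2} = -3
  [y^{2} e^{2 x y}]:  \frac{2 A^{2}}{3} = \frac{2}{3}
These equations allow (A) = (-1) or (1).
Impose the point condition(s):
  u(0, 0) = 1  ⟹  A = 1
Only A = 1 satisfies everything.
Hence u(x, y) = e^{x y}.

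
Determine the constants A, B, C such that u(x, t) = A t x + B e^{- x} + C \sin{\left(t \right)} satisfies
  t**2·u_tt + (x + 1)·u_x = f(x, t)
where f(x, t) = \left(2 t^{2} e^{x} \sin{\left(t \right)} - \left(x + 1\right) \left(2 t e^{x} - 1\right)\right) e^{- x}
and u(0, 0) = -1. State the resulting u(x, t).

Answer: u(x, t) = - 2 t x - 2 \sin{\left(t \right)} - e^{- x}

Derivation:
Substitute the ansatz u = A t x + B e^{- x} + C \sin{\left(t \right)} into the left-hand side.
Derivatives of the ansatz:
  u_tt = - C \sin{\left(t \right)}
  u_x = A t - B e^{- x}
Term by term:
  t**2·u_tt = - C t^{2} \sin{\left(t \right)}
  (x + 1)·u_x = A t x + A t - B x e^{- x} - B e^{- x}
So the left-hand side equals
  A t x + A t - B x e^{- x} - B e^{- x} - C t^{2} \sin{\left(t \right)}
This must equal f(x, t) identically; expanded, f = 2 t^{2} \sin{\left(t \right)} - 2 t x - 2 t + x e^{- x} + e^{- x}.
Matching coefficients of the independent functions:
  [t, t x]:  A = -2
  [t^{2} \sin{\left(t \right)}]:  - C = 2
  [x e^{- x}, e^{- x}]:  - B = 1
Solving: A = -2, B = -1, C = -2.
Check against the point condition:
  u(0, 0) = -1  ⟹  B = -1  ✓
Hence u(x, t) = - 2 t x - 2 \sin{\left(t \right)} - e^{- x}.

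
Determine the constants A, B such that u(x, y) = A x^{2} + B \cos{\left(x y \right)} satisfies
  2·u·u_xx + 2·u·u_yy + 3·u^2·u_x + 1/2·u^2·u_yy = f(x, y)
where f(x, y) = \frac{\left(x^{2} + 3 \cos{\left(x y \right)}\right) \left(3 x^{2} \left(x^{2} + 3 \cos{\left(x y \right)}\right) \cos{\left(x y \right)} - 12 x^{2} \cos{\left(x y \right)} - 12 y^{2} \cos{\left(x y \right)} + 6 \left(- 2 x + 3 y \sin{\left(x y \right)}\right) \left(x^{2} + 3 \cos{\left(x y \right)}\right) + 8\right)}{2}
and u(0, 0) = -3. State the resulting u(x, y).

Substitute the ansatz u = A x^{2} + B \cos{\left(x y \right)} into the left-hand side.
Derivatives of the ansatz:
  u_xx = 2 A - B y^{2} \cos{\left(x y \right)}
  u_yy = - B x^{2} \cos{\left(x y \right)}
  u_x = 2 A x - B y \sin{\left(x y \right)}
Term by term:
  2·u·u_xx = 4 A^{2} x^{2} - 2 A B x^{2} y^{2} \cos{\left(x y \right)} + 4 A B \cos{\left(x y \right)} - 2 B^{2} y^{2} \cos^{2}{\left(x y \right)}
  2·u·u_yy = - 2 A B x^{4} \cos{\left(x y \right)} - 2 B^{2} x^{2} \cos^{2}{\left(x y \right)}
  3·u^2·u_x = 6 A^{3} x^{5} - 3 A^{2} B x^{4} y \sin{\left(x y \right)} + 12 A^{2} B x^{3} \cos{\left(x y \right)} - 6 A B^{2} x^{2} y \sin{\left(x y \right)} \cos{\left(x y \right)} + 6 A B^{2} x \cos^{2}{\left(x y \right)} - 3 B^{3} y \sin{\left(x y \right)} \cos^{2}{\left(x y \right)}
  1/2·u^2·u_yy = - \frac{A^{2} B x^{6} \cos{\left(x y \right)}}{2} - A B^{2} x^{4} \cos^{2}{\left(x y \right)} - \frac{B^{3} x^{2} \cos^{3}{\left(x y \right)}}{2}
So the left-hand side equals
  6 A^{3} x^{5} - \frac{A^{2} B x^{6} \cos{\left(x y \right)}}{2} - 3 A^{2} B x^{4} y \sin{\left(x y \right)} + 12 A^{2} B x^{3} \cos{\left(x y \right)} + 4 A^{2} x^{2} - A B^{2} x^{4} \cos^{2}{\left(x y \right)} - 6 A B^{2} x^{2} y \sin{\left(x y \right)} \cos{\left(x y \right)} + 6 A B^{2} x \cos^{2}{\left(x y \right)} - 2 A B x^{4} \cos{\left(x y \right)} - 2 A B x^{2} y^{2} \cos{\left(x y \right)} + 4 A B \cos{\left(x y \right)} - \frac{B^{3} x^{2} \cos^{3}{\left(x y \right)}}{2} - 3 B^{3} y \sin{\left(x y \right)} \cos^{2}{\left(x y \right)} - 2 B^{2} x^{2} \cos^{2}{\left(x y \right)} - 2 B^{2} y^{2} \cos^{2}{\left(x y \right)}
This must equal f(x, y) identically; expanded, f = \frac{3 x^{6} \cos{\left(x y \right)}}{2} - 6 x^{5} + 9 x^{4} y \sin{\left(x y \right)} + 9 x^{4} \cos^{2}{\left(x y \right)} - 6 x^{4} \cos{\left(x y \right)} - 36 x^{3} \cos{\left(x y \right)} - 6 x^{2} y^{2} \cos{\left(x y \right)} + 54 x^{2} y \sin{\left(x y \right)} \cos{\left(x y \right)} + \frac{27 x^{2} \cos^{3}{\left(x y \right)}}{2} - 18 x^{2} \cos^{2}{\left(x y \right)} + 4 x^{2} - 54 x \cos^{2}{\left(x y \right)} - 18 y^{2} \cos^{2}{\left(x y \right)} + 81 y \sin{\left(x y \right)} \cos^{2}{\left(x y \right)} + 12 \cos{\left(x y \right)}.
Matching coefficients of the independent functions:
(each divided by its leading coefficient; functions giving the same equation are listed together)
  [x^{2}]:  A^{2} - 1 = 0
  [x^{5}]:  A^{3} + 1 = 0
  [x \cos^{2}{\left(x y \right)}, x^{4} \cos^{2}{\left(x y \right)}, x^{2} y \sin{\left(x y \right)} \cos{\left(x y \right)}]:  A B^{2} + 9 = 0
  [x^{2} \cos^{2}{\left(x y \right)}, y^{2} \cos^{2}{\left(x y \right)}]:  B^{2} - 9 = 0
  [x^{2} \cos^{3}{\left(x y \right)}, y \sin{\left(x y \right)} \cos^{2}{\left(x y \right)}]:  B^{3} + 27 = 0
  [x^{3} \cos{\left(x y \right)}, x^{6} \cos{\left(x y \right)}, x^{4} y \sin{\left(x y \right)}]:  A^{2} B + 3 = 0
  [x^{4} \cos{\left(x y \right)}, x^{2} y^{2} \cos{\left(x y \right)}, \cos{\left(x y \right)}]:  A B - 3 = 0
Solving: A = -1, B = -3.
Check against the point condition:
  u(0, 0) = -3  ⟹  B = -3  ✓
Hence u(x, y) = - x^{2} - 3 \cos{\left(x y \right)}.

Answer: u(x, y) = - x^{2} - 3 \cos{\left(x y \right)}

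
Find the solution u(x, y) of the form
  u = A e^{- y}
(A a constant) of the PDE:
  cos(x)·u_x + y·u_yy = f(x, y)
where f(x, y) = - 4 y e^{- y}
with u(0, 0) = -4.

Substitute the ansatz u = A e^{- y} into the left-hand side.
Derivatives of the ansatz:
  u_x = 0
  u_yy = A e^{- y}
Term by term:
  cos(x)·u_x = 0
  y·u_yy = A y e^{- y}
So the left-hand side equals
  A y e^{- y}
This must equal f(x, y) = - 4 y e^{- y} identically.
Matching coefficients of the independent functions:
  [y e^{- y}]:  A = -4
Solving: A = -4.
Check against the point condition:
  u(0, 0) = -4  ⟹  A = -4  ✓
Hence u(x, y) = - 4 e^{- y}.

Answer: u(x, y) = - 4 e^{- y}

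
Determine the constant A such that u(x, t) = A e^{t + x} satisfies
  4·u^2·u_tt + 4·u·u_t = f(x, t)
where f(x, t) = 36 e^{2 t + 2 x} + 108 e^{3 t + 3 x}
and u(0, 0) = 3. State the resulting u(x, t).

Substitute the ansatz u = A e^{t + x} into the left-hand side.
Derivatives of the ansatz:
  u_tt = A e^{t} e^{x}
  u_t = A e^{t} e^{x}
Term by term:
  4·u^2·u_tt = 4 A^{3} e^{3 t} e^{3 x}
  4·u·u_t = 4 A^{2} e^{2 t} e^{2 x}
So the left-hand side equals
  4 A^{3} e^{3 t} e^{3 x} + 4 A^{2} e^{2 t} e^{2 x}
This must equal f(x, t) identically; expanded, f = 108 e^{3 t} e^{3 x} + 36 e^{2 t} e^{2 x}.
Matching coefficients of the independent functions:
  [e^{2 t} e^{2 x}]:  4 A^{2} = 36
  [e^{3 t} e^{3 x}]:  4 A^{3} = 108
Solving: A = 3.
Check against the point condition:
  u(0, 0) = 3  ⟹  A = 3  ✓
Hence u(x, t) = 3 e^{t + x}.

Answer: u(x, t) = 3 e^{t + x}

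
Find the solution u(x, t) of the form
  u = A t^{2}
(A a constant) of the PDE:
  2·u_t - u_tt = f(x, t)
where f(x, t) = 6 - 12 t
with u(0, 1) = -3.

Substitute the ansatz u = A t^{2} into the left-hand side.
Derivatives of the ansatz:
  u_t = 2 A t
  u_tt = 2 A
Term by term:
  2·u_t = 4 A t
  -u_tt = - 2 A
So the left-hand side equals
  4 A t - 2 A
This must equal f(x, t) = 6 - 12 t identically.
Matching coefficients of the independent functions:
  [constant term]:  - 2 A = 6
  [t]:  4 A = -12
Solving: A = -3.
Check against the point condition:
  u(0, 1) = -3  ⟹  A = -3  ✓
Hence u(x, t) = - 3 t^{2}.

Answer: u(x, t) = - 3 t^{2}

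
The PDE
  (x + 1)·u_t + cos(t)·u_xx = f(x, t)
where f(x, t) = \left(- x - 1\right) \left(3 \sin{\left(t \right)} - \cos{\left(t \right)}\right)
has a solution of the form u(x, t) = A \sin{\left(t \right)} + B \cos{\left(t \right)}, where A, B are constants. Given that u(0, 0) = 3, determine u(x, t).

Answer: u(x, t) = \sin{\left(t \right)} + 3 \cos{\left(t \right)}

Derivation:
Substitute the ansatz u = A \sin{\left(t \right)} + B \cos{\left(t \right)} into the left-hand side.
Derivatives of the ansatz:
  u_t = A \cos{\left(t \right)} - B \sin{\left(t \right)}
  u_xx = 0
Term by term:
  (x + 1)·u_t = A x \cos{\left(t \right)} + A \cos{\left(t \right)} - B x \sin{\left(t \right)} - B \sin{\left(t \right)}
  cos(t)·u_xx = 0
So the left-hand side equals
  A x \cos{\left(t \right)} + A \cos{\left(t \right)} - B x \sin{\left(t \right)} - B \sin{\left(t \right)}
This must equal f(x, t) identically; expanded, f = - 3 x \sin{\left(t \right)} + x \cos{\left(t \right)} - 3 \sin{\left(t \right)} + \cos{\left(t \right)}.
Matching coefficients of the independent functions:
  [x \sin{\left(t \right)}, \sin{\left(t \right)}]:  - B = -3
  [x \cos{\left(t \right)}, \cos{\left(t \right)}]:  A = 1
Solving: A = 1, B = 3.
Check against the point condition:
  u(0, 0) = 3  ⟹  B = 3  ✓
Hence u(x, t) = \sin{\left(t \right)} + 3 \cos{\left(t \right)}.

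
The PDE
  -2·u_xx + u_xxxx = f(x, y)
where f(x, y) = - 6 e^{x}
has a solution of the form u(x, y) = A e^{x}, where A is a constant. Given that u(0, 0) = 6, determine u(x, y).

Answer: u(x, y) = 6 e^{x}

Derivation:
Substitute the ansatz u = A e^{x} into the left-hand side.
Derivatives of the ansatz:
  u_xx = A e^{x}
  u_xxxx = A e^{x}
Term by term:
  -2·u_xx = - 2 A e^{x}
  u_xxxx = A e^{x}
So the left-hand side equals
  - A e^{x}
This must equal f(x, y) = - 6 e^{x} identically.
Matching coefficients of the independent functions:
  [e^{x}]:  - A = -6
Solving: A = 6.
Check against the point condition:
  u(0, 0) = 6  ⟹  A = 6  ✓
Hence u(x, y) = 6 e^{x}.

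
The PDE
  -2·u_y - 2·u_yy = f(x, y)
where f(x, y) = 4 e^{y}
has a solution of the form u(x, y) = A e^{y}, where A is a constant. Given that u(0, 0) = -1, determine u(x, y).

Substitute the ansatz u = A e^{y} into the left-hand side.
Derivatives of the ansatz:
  u_y = A e^{y}
  u_yy = A e^{y}
Term by term:
  -2·u_y = - 2 A e^{y}
  -2·u_yy = - 2 A e^{y}
So the left-hand side equals
  - 4 A e^{y}
This must equal f(x, y) = 4 e^{y} identically.
Matching coefficients of the independent functions:
  [e^{y}]:  - 4 A = 4
Solving: A = -1.
Check against the point condition:
  u(0, 0) = -1  ⟹  A = -1  ✓
Hence u(x, y) = - e^{y}.

Answer: u(x, y) = - e^{y}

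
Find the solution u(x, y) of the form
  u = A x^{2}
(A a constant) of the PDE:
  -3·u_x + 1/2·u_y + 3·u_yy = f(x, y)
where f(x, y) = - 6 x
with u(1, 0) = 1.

Substitute the ansatz u = A x^{2} into the left-hand side.
Derivatives of the ansatz:
  u_x = 2 A x
  u_y = 0
  u_yy = 0
Term by term:
  -3·u_x = - 6 A x
  1/2·u_y = 0
  3·u_yy = 0
So the left-hand side equals
  - 6 A x
This must equal f(x, y) = - 6 x identically.
Matching coefficients of the independent functions:
  [x]:  - 6 A = -6
Solving: A = 1.
Check against the point condition:
  u(1, 0) = 1  ⟹  A = 1  ✓
Hence u(x, y) = x^{2}.

Answer: u(x, y) = x^{2}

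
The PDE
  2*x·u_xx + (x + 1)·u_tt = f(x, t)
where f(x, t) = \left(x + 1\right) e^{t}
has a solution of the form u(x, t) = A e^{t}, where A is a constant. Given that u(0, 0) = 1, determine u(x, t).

Substitute the ansatz u = A e^{t} into the left-hand side.
Derivatives of the ansatz:
  u_xx = 0
  u_tt = A e^{t}
Term by term:
  2*x·u_xx = 0
  (x + 1)·u_tt = A x e^{t} + A e^{t}
So the left-hand side equals
  A x e^{t} + A e^{t}
This must equal f(x, t) identically; expanded, f = x e^{t} + e^{t}.
Matching coefficients of the independent functions:
  [x e^{t}, e^{t}]:  A = 1
Solving: A = 1.
Check against the point condition:
  u(0, 0) = 1  ⟹  A = 1  ✓
Hence u(x, t) = e^{t}.

Answer: u(x, t) = e^{t}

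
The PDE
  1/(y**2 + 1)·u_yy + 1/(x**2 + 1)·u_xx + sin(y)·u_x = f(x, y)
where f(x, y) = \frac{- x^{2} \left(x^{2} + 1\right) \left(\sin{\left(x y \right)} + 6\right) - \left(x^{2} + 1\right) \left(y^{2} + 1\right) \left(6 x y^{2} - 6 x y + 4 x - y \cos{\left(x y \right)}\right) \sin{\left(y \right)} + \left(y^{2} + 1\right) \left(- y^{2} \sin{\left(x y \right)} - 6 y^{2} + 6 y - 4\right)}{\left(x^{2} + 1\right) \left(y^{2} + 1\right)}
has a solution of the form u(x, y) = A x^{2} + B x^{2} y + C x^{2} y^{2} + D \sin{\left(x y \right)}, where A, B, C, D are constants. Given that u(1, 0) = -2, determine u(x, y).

Substitute the ansatz u = A x^{2} + B x^{2} y + C x^{2} y^{2} + D \sin{\left(x y \right)} into the left-hand side.
Derivatives of the ansatz:
  u_yy = 2 C x^{2} - D x^{2} \sin{\left(x y \right)}
  u_xx = 2 A + 2 B y + 2 C y^{2} - D y^{2} \sin{\left(x y \right)}
  u_x = 2 A x + 2 B x y + 2 C x y^{2} + D y \cos{\left(x y \right)}
Term by term:
  1/(y**2 + 1)·u_yy = \frac{2 C x^{2}}{y^{2} + 1} - \frac{D x^{2} \sin{\left(x y \right)}}{y^{2} + 1}
  1/(x**2 + 1)·u_xx = \frac{2 A}{x^{2} + 1} + \frac{2 B y}{x^{2} + 1} + \frac{2 C y^{2}}{x^{2} + 1} - \frac{D y^{2} \sin{\left(x y \right)}}{x^{2} + 1}
  sin(y)·u_x = 2 A x \sin{\left(y \right)} + 2 B x y \sin{\left(y \right)} + 2 C x y^{2} \sin{\left(y \right)} + D y \sin{\left(y \right)} \cos{\left(x y \right)}
So the left-hand side equals
  2 A x \sin{\left(y \right)} + \frac{2 A}{x^{2} + 1} + 2 B x y \sin{\left(y \right)} + \frac{2 B y}{x^{2} + 1} + \frac{2 C x^{2}}{y^{2} + 1} + 2 C x y^{2} \sin{\left(y \right)} + \frac{2 C y^{2}}{x^{2} + 1} - \frac{D x^{2} \sin{\left(x y \right)}}{y^{2} + 1} - \frac{D y^{2} \sin{\left(x y \right)}}{x^{2} + 1} + D y \sin{\left(y \right)} \cos{\left(x y \right)}
This must equal f(x, y) identically; expanded, f = - \frac{x^{2} \sin{\left(x y \right)}}{y^{2} + 1} - \frac{6 x^{2}}{y^{2} + 1} - 6 x y^{2} \sin{\left(y \right)} + 6 x y \sin{\left(y \right)} - 4 x \sin{\left(y \right)} - \frac{y^{2} \sin{\left(x y \right)}}{x^{2} + 1} - \frac{6 y^{2}}{x^{2} + 1} + y \sin{\left(y \right)} \cos{\left(x y \right)} + \frac{6 y}{x^{2} + 1} - \frac{4}{x^{2} + 1}.
Matching coefficients of the independent functions:
  [x \sin{\left(y \right)}, \frac{1}{x^{2} + 1}]:  2 A = -4
  [\frac{x^{2}}{y^{2} + 1}, \frac{y^{2}}{x^{2} + 1}, x y^{2} \sin{\left(y \right)}]:  2 C = -6
  [\frac{y}{x^{2} + 1}, x y \sin{\left(y \right)}]:  2 B = 6
  [\frac{x^{2} \sin{\left(x y \right)}}{y^{2} + 1}, \frac{y^{2} \sin{\left(x y \right)}}{x^{2} + 1}]:  - D = -1
  [y \sin{\left(y \right)} \cos{\left(x y \right)}]:  D = 1
Solving: A = -2, B = 3, C = -3, D = 1.
Check against the point condition:
  u(1, 0) = -2  ⟹  A = -2  ✓
Hence u(x, y) = - 3 x^{2} y^{2} + 3 x^{2} y - 2 x^{2} + \sin{\left(x y \right)}.

Answer: u(x, y) = - 3 x^{2} y^{2} + 3 x^{2} y - 2 x^{2} + \sin{\left(x y \right)}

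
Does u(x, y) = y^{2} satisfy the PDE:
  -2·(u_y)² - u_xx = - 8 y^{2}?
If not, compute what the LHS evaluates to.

Evaluate each term of the left-hand side for u = y^{2}.
Derivatives:
  u_y = 2 y
  u_xx = 0
Terms:
  -2·(u_y)² = - 8 y^{2}
  -u_xx = 0
Sum: LHS = - 8 y^{2}
This is exactly the given right-hand side, so u is a solution.

Answer: Yes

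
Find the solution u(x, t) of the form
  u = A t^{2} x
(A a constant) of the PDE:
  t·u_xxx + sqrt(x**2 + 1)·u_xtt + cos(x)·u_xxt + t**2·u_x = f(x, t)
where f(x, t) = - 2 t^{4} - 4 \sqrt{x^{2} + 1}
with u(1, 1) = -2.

Substitute the ansatz u = A t^{2} x into the left-hand side.
Derivatives of the ansatz:
  u_xxx = 0
  u_xtt = 2 A
  u_xxt = 0
  u_x = A t^{2}
Term by term:
  t·u_xxx = 0
  sqrt(x**2 + 1)·u_xtt = 2 A \sqrt{x^{2} + 1}
  cos(x)·u_xxt = 0
  t**2·u_x = A t^{4}
So the left-hand side equals
  A t^{4} + 2 A \sqrt{x^{2} + 1}
This must equal f(x, t) = - 2 t^{4} - 4 \sqrt{x^{2} + 1} identically.
Matching coefficients of the independent functions:
  [t^{4}]:  A = -2
  [\sqrt{x^{2} + 1}]:  2 A = -4
Solving: A = -2.
Check against the point condition:
  u(1, 1) = -2  ⟹  A = -2  ✓
Hence u(x, t) = - 2 t^{2} x.

Answer: u(x, t) = - 2 t^{2} x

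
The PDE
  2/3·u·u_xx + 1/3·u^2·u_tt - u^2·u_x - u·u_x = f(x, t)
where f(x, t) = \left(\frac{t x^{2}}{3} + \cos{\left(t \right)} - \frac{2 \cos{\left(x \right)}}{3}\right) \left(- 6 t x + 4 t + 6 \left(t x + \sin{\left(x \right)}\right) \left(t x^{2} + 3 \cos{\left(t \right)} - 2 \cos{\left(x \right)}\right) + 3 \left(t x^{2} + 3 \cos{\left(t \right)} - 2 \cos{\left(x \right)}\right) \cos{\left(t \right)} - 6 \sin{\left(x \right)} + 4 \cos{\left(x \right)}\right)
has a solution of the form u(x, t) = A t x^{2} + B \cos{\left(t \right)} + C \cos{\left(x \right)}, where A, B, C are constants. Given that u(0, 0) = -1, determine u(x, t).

Answer: u(x, t) = - t x^{2} - 3 \cos{\left(t \right)} + 2 \cos{\left(x \right)}

Derivation:
Substitute the ansatz u = A t x^{2} + B \cos{\left(t \right)} + C \cos{\left(x \right)} into the left-hand side.
Derivatives of the ansatz:
  u_xx = 2 A t - C \cos{\left(x \right)}
  u_tt = - B \cos{\left(t \right)}
  u_x = 2 A t x - C \sin{\left(x \right)}
Term by term:
  2/3·u·u_xx = \frac{4 A^{2} t^{2} x^{2}}{3} + \frac{4 A B t \cos{\left(t \right)}}{3} - \frac{2 A C t x^{2} \cos{\left(x \right)}}{3} + \frac{4 A C t \cos{\left(x \right)}}{3} - \frac{2 B C \cos{\left(t \right)} \cos{\left(x \right)}}{3} - \frac{2 C^{2} \cos^{2}{\left(x \right)}}{3}
  1/3·u^2·u_tt = - \frac{A^{2} B t^{2} x^{4} \cos{\left(t \right)}}{3} - \frac{2 A B^{2} t x^{2} \cos^{2}{\left(t \right)}}{3} - \frac{2 A B C t x^{2} \cos{\left(t \right)} \cos{\left(x \right)}}{3} - \frac{B^{3} \cos^{3}{\left(t \right)}}{3} - \frac{2 B^{2} C \cos^{2}{\left(t \right)} \cos{\left(x \right)}}{3} - \frac{B C^{2} \cos{\left(t \right)} \cos^{2}{\left(x \right)}}{3}
  -u^2·u_x = - 2 A^{3} t^{3} x^{5} - 4 A^{2} B t^{2} x^{3} \cos{\left(t \right)} + A^{2} C t^{2} x^{4} \sin{\left(x \right)} - 4 A^{2} C t^{2} x^{3} \cos{\left(x \right)} - 2 A B^{2} t x \cos^{2}{\left(t \right)} + 2 A B C t x^{2} \sin{\left(x \right)} \cos{\left(t \right)} - 4 A B C t x \cos{\left(t \right)} \cos{\left(x \right)} + 2 A C^{2} t x^{2} \sin{\left(x \right)} \cos{\left(x \right)} - 2 A C^{2} t x \cos^{2}{\left(x \right)} + B^{2} C \sin{\left(x \right)} \cos^{2}{\left(t \right)} + 2 B C^{2} \sin{\left(x \right)} \cos{\left(t \right)} \cos{\left(x \right)} + C^{3} \sin{\left(x \right)} \cos^{2}{\left(x \right)}
  -u·u_x = - 2 A^{2} t^{2} x^{3} - 2 A B t x \cos{\left(t \right)} + A C t x^{2} \sin{\left(x \right)} - 2 A C t x \cos{\left(x \right)} + B C \sin{\left(x \right)} \cos{\left(t \right)} + C^{2} \sin{\left(x \right)} \cos{\left(x \right)}
Sum these and collect like terms in the independent variables.
This must equal f(x, t) identically; expanded, f = 2 t^{3} x^{5} + 2 t^{2} x^{4} \sin{\left(x \right)} + t^{2} x^{4} \cos{\left(t \right)} + 12 t^{2} x^{3} \cos{\left(t \right)} - 8 t^{2} x^{3} \cos{\left(x \right)} - 2 t^{2} x^{3} + \frac{4 t^{2} x^{2}}{3} + 12 t x^{2} \sin{\left(x \right)} \cos{\left(t \right)} - 8 t x^{2} \sin{\left(x \right)} \cos{\left(x \right)} - 2 t x^{2} \sin{\left(x \right)} + 6 t x^{2} \cos^{2}{\left(t \right)} - 4 t x^{2} \cos{\left(t \right)} \cos{\left(x \right)} + \frac{4 t x^{2} \cos{\left(x \right)}}{3} + 18 t x \cos^{2}{\left(t \right)} - 24 t x \cos{\left(t \right)} \cos{\left(x \right)} - 6 t x \cos{\left(t \right)} + 8 t x \cos^{2}{\left(x \right)} + 4 t x \cos{\left(x \right)} + 4 t \cos{\left(t \right)} - \frac{8 t \cos{\left(x \right)}}{3} + 18 \sin{\left(x \right)} \cos^{2}{\left(t \right)} - 24 \sin{\left(x \right)} \cos{\left(t \right)} \cos{\left(x \right)} - 6 \sin{\left(x \right)} \cos{\left(t \right)} + 8 \sin{\left(x \right)} \cos^{2}{\left(x \right)} + 4 \sin{\left(x \right)} \cos{\left(x \right)} + 9 \cos^{3}{\left(t \right)} - 12 \cos^{2}{\left(t \right)} \cos{\left(x \right)} + 4 \cos{\left(t \right)} \cos^{2}{\left(x \right)} + 4 \cos{\left(t \right)} \cos{\left(x \right)} - \frac{8 \cos^{2}{\left(x \right)}}{3}.
Matching coefficients of the independent functions:
(each divided by its leading coefficient; functions giving the same equation are listed together)
  [t \cos{\left(t \right)}, t x \cos{\left(t \right)}]:  A B - 3 = 0
  [t \cos{\left(x \right)}, t x \cos{\left(x \right)}, t x^{2} \sin{\left(x \right)}, …]:  A C + 2 = 0
  [t^{2} x^{2}, t^{2} x^{3}]:  A^{2} - 1 = 0
  [t^{3} x^{5}]:  A^{3} + 1 = 0
  [\sin{\left(x \right)} \cos{\left(t \right)}, \cos{\left(t \right)} \cos{\left(x \right)}]:  B C + 6 = 0
  [\sin{\left(x \right)} \cos^{2}{\left(t \right)}, \cos^{2}{\left(t \right)} \cos{\left(x \right)}]:  B^{2} C - 18 = 0
  [\sin{\left(x \right)} \cos{\left(x \right)}, \cos^{2}{\left(x \right)}]:  C^{2} - 4 = 0
  [\sin{\left(x \right)} \cos^{2}{\left(x \right)}]:  C^{3} - 8 = 0
  [\cos{\left(t \right)} \cos^{2}{\left(x \right)}, \sin{\left(x \right)} \cos{\left(t \right)} \cos{\left(x \right)}]:  B C^{2} + 12 = 0
  [t x \cos^{2}{\left(t \right)}, t x^{2} \cos^{2}{\left(t \right)}]:  A B^{2} + 9 = 0
  [t x \cos^{2}{\left(x \right)}, t x^{2} \sin{\left(x \right)} \cos{\left(x \right)}]:  A C^{2} + 4 = 0
  [t^{2} x^{3} \cos{\left(t \right)}, t^{2} x^{4} \cos{\left(t \right)}]:  A^{2} B + 3 = 0
  [t^{2} x^{3} \cos{\left(x \right)}, t^{2} x^{4} \sin{\left(x \right)}]:  A^{2} C - 2 = 0
  [t x \cos{\left(t \right)} \cos{\left(x \right)}, t x^{2} \sin{\left(x \right)} \cos{\left(t \right)}, t x^{2} \cos{\left(t \right)} \cos{\left(x \right)}]:  A B C - 6 = 0
  [\cos^{3}{\left(t \right)}]:  B^{3} + 27 = 0
Solving: A = -1, B = -3, C = 2.
Check against the point condition:
  u(0, 0) = -1  ⟹  B + C = -1  ✓
Hence u(x, t) = - t x^{2} - 3 \cos{\left(t \right)} + 2 \cos{\left(x \right)}.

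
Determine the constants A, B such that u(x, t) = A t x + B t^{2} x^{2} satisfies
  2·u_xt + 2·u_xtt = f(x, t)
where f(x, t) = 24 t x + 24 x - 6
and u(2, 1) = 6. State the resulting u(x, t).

Substitute the ansatz u = A t x + B t^{2} x^{2} into the left-hand side.
Derivatives of the ansatz:
  u_xt = A + 4 B t x
  u_xtt = 4 B x
Term by term:
  2·u_xt = 2 A + 8 B t x
  2·u_xtt = 8 B x
So the left-hand side equals
  2 A + 8 B t x + 8 B x
This must equal f(x, t) = 24 t x + 24 x - 6 identically.
Matching coefficients of the independent functions:
  [constant term]:  2 A = -6
  [x, t x]:  8 B = 24
Solving: A = -3, B = 3.
Check against the point condition:
  u(2, 1) = 6  ⟹  2 A + 4 B = 6  ✓
Hence u(x, t) = 3 t^{2} x^{2} - 3 t x.

Answer: u(x, t) = 3 t^{2} x^{2} - 3 t x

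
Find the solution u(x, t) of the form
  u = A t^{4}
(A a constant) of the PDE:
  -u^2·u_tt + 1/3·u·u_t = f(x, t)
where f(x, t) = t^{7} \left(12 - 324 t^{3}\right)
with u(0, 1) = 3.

Substitute the ansatz u = A t^{4} into the left-hand side.
Derivatives of the ansatz:
  u_tt = 12 A t^{2}
  u_t = 4 A t^{3}
Term by term:
  -u^2·u_tt = - 12 A^{3} t^{10}
  1/3·u·u_t = \frac{4 A^{2} t^{7}}{3}
So the left-hand side equals
  - 12 A^{3} t^{10} + \frac{4 A^{2} t^{7}}{3}
This must equal f(x, t) = t^{7} \left(12 - 324 t^{3}\right) identically.
Matching coefficients of the independent functions:
  [t^{7}]:  \frac{4 A^{2}}{3} = 12
  [t^{10}]:  - 12 A^{3} = -324
Solving: A = 3.
Check against the point condition:
  u(0, 1) = 3  ⟹  A = 3  ✓
Hence u(x, t) = 3 t^{4}.

Answer: u(x, t) = 3 t^{4}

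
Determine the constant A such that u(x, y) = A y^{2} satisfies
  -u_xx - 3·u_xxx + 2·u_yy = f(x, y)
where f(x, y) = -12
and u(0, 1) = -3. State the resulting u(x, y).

Answer: u(x, y) = - 3 y^{2}

Derivation:
Substitute the ansatz u = A y^{2} into the left-hand side.
Derivatives of the ansatz:
  u_xx = 0
  u_xxx = 0
  u_yy = 2 A
Term by term:
  -u_xx = 0
  -3·u_xxx = 0
  2·u_yy = 4 A
So the left-hand side equals
  4 A
This must equal f(x, y) = -12 identically.
Matching coefficients of the independent functions:
  [constant term]:  4 A = -12
Solving: A = -3.
Check against the point condition:
  u(0, 1) = -3  ⟹  A = -3  ✓
Hence u(x, y) = - 3 y^{2}.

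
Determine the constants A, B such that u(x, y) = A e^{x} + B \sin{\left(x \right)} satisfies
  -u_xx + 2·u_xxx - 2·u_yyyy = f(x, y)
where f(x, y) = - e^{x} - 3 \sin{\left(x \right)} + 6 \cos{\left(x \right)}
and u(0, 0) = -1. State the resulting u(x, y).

Answer: u(x, y) = - e^{x} - 3 \sin{\left(x \right)}

Derivation:
Substitute the ansatz u = A e^{x} + B \sin{\left(x \right)} into the left-hand side.
Derivatives of the ansatz:
  u_xx = A e^{x} - B \sin{\left(x \right)}
  u_xxx = A e^{x} - B \cos{\left(x \right)}
  u_yyyy = 0
Term by term:
  -u_xx = - A e^{x} + B \sin{\left(x \right)}
  2·u_xxx = 2 A e^{x} - 2 B \cos{\left(x \right)}
  -2·u_yyyy = 0
So the left-hand side equals
  A e^{x} + B \sin{\left(x \right)} - 2 B \cos{\left(x \right)}
This must equal f(x, y) = - e^{x} - 3 \sin{\left(x \right)} + 6 \cos{\left(x \right)} identically.
Matching coefficients of the independent functions:
  [e^{x}]:  A = -1
  [\sin{\left(x \right)}]:  B = -3
  [\cos{\left(x \right)}]:  - 2 B = 6
Solving: A = -1, B = -3.
Check against the point condition:
  u(0, 0) = -1  ⟹  A = -1  ✓
Hence u(x, y) = - e^{x} - 3 \sin{\left(x \right)}.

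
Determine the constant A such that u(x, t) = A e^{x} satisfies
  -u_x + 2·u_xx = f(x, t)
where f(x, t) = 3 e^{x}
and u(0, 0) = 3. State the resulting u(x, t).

Answer: u(x, t) = 3 e^{x}

Derivation:
Substitute the ansatz u = A e^{x} into the left-hand side.
Derivatives of the ansatz:
  u_x = A e^{x}
  u_xx = A e^{x}
Term by term:
  -u_x = - A e^{x}
  2·u_xx = 2 A e^{x}
So the left-hand side equals
  A e^{x}
This must equal f(x, t) = 3 e^{x} identically.
Matching coefficients of the independent functions:
  [e^{x}]:  A = 3
Solving: A = 3.
Check against the point condition:
  u(0, 0) = 3  ⟹  A = 3  ✓
Hence u(x, t) = 3 e^{x}.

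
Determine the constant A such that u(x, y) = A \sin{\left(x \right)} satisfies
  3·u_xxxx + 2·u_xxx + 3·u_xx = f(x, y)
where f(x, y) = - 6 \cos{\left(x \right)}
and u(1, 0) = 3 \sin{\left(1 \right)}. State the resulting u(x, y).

Answer: u(x, y) = 3 \sin{\left(x \right)}

Derivation:
Substitute the ansatz u = A \sin{\left(x \right)} into the left-hand side.
Derivatives of the ansatz:
  u_xxxx = A \sin{\left(x \right)}
  u_xxx = - A \cos{\left(x \right)}
  u_xx = - A \sin{\left(x \right)}
Term by term:
  3·u_xxxx = 3 A \sin{\left(x \right)}
  2·u_xxx = - 2 A \cos{\left(x \right)}
  3·u_xx = - 3 A \sin{\left(x \right)}
So the left-hand side equals
  - 2 A \cos{\left(x \right)}
This must equal f(x, y) = - 6 \cos{\left(x \right)} identically.
Matching coefficients of the independent functions:
  [\cos{\left(x \right)}]:  - 2 A = -6
Solving: A = 3.
Check against the point condition:
  u(1, 0) = 3 \sin{\left(1 \right)}  ⟹  A \sin{\left(1 \right)} = 3 \sin{\left(1 \right)}  ✓
Hence u(x, y) = 3 \sin{\left(x \right)}.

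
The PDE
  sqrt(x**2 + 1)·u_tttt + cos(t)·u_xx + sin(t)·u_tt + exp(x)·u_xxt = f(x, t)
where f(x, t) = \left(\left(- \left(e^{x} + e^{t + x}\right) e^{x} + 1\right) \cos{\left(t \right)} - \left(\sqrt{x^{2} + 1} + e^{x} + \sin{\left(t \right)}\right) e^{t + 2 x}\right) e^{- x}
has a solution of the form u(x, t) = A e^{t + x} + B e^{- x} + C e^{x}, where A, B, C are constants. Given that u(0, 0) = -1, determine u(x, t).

Answer: u(x, t) = - e^{x} - e^{t + x} + e^{- x}

Derivation:
Substitute the ansatz u = A e^{t + x} + B e^{- x} + C e^{x} into the left-hand side.
Derivatives of the ansatz:
  u_tttt = A e^{t} e^{x}
  u_xx = A e^{t} e^{x} + B e^{- x} + C e^{x}
  u_tt = A e^{t} e^{x}
  u_xxt = A e^{t} e^{x}
Term by term:
  sqrt(x**2 + 1)·u_tttt = A \sqrt{x^{2} + 1} e^{t} e^{x}
  cos(t)·u_xx = A e^{t} e^{x} \cos{\left(t \right)} + B e^{- x} \cos{\left(t \right)} + C e^{x} \cos{\left(t \right)}
  sin(t)·u_tt = A e^{t} e^{x} \sin{\left(t \right)}
  exp(x)·u_xxt = A e^{t} e^{2 x}
So the left-hand side equals
  A \sqrt{x^{2} + 1} e^{t} e^{x} + A e^{t} e^{2 x} + A e^{t} e^{x} \sin{\left(t \right)} + A e^{t} e^{x} \cos{\left(t \right)} + B e^{- x} \cos{\left(t \right)} + C e^{x} \cos{\left(t \right)}
This must equal f(x, t) identically; expanded, f = - \sqrt{x^{2} + 1} e^{t} e^{x} - e^{t} e^{2 x} - e^{t} e^{x} \sin{\left(t \right)} - e^{t} e^{x} \cos{\left(t \right)} - e^{x} \cos{\left(t \right)} + e^{- x} \cos{\left(t \right)}.
Matching coefficients of the independent functions:
  [e^{t} e^{2 x}, \sqrt{x^{2} + 1} e^{t} e^{x}, e^{t} e^{x} \sin{\left(t \right)}, e^{t} e^{x} \cos{\left(t \right)}]:  A = -1
  [e^{- x} \cos{\left(t \right)}]:  B = 1
  [e^{x} \cos{\left(t \right)}]:  C = -1
Solving: A = -1, B = 1, C = -1.
Check against the point condition:
  u(0, 0) = -1  ⟹  A + B + C = -1  ✓
Hence u(x, t) = - e^{x} - e^{t + x} + e^{- x}.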